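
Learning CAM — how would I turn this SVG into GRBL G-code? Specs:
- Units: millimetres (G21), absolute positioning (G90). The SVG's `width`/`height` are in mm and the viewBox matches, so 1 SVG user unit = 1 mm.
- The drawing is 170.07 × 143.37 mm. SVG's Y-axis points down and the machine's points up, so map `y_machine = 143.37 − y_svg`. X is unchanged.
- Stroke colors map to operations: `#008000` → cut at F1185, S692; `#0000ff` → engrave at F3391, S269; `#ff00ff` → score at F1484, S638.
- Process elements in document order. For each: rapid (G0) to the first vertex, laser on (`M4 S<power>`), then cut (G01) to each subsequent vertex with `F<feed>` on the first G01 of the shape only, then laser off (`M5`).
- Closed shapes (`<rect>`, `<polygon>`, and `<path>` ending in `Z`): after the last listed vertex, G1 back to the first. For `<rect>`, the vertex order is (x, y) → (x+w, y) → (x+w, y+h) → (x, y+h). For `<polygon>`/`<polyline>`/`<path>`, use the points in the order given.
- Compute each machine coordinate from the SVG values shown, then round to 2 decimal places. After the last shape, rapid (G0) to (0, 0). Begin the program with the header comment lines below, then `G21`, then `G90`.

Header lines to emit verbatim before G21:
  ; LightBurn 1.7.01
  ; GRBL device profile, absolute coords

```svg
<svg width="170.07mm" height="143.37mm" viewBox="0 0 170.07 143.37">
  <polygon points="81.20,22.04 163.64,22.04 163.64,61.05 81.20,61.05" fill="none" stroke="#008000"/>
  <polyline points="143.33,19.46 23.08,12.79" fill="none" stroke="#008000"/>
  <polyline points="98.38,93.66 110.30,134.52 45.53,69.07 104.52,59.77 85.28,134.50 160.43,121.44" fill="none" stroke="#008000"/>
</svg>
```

viewBox `0 0 170.07 143.37` with mm width/height → 1 unit = 1 mm. Flip: y_m = 143.37 − y_svg.

**Shape 1** — `<polygon>` rectangle, stroke `#008000` → cut (S692, F1185). Machine vertices: (81.20,121.33) → (163.64,121.33) → (163.64,82.32) → (81.20,82.32) → (81.20,121.33). Closed: final G1 returns to the first vertex.

**Shape 2** — `<polyline>` line segment, stroke `#008000` → cut (S692, F1185). Machine vertices: (143.33,123.91) → (23.08,130.58). Open path.

**Shape 3** — `<polyline>` open polyline, stroke `#008000` → cut (S692, F1185). Machine vertices: (98.38,49.71) → (110.30,8.85) → (45.53,74.30) → (104.52,83.60) → (85.28,8.87) → (160.43,21.93). Open path.

; LightBurn 1.7.01
; GRBL device profile, absolute coords
G21
G90
G0 X81.20 Y121.33
M4 S692
G01 X163.64 Y121.33 F1185
G01 X163.64 Y82.32
G01 X81.20 Y82.32
G01 X81.20 Y121.33
M5
G0 X143.33 Y123.91
M4 S692
G01 X23.08 Y130.58 F1185
M5
G0 X98.38 Y49.71
M4 S692
G01 X110.30 Y8.85 F1185
G01 X45.53 Y74.30
G01 X104.52 Y83.60
G01 X85.28 Y8.87
G01 X160.43 Y21.93
M5
G0 X0.00 Y0.00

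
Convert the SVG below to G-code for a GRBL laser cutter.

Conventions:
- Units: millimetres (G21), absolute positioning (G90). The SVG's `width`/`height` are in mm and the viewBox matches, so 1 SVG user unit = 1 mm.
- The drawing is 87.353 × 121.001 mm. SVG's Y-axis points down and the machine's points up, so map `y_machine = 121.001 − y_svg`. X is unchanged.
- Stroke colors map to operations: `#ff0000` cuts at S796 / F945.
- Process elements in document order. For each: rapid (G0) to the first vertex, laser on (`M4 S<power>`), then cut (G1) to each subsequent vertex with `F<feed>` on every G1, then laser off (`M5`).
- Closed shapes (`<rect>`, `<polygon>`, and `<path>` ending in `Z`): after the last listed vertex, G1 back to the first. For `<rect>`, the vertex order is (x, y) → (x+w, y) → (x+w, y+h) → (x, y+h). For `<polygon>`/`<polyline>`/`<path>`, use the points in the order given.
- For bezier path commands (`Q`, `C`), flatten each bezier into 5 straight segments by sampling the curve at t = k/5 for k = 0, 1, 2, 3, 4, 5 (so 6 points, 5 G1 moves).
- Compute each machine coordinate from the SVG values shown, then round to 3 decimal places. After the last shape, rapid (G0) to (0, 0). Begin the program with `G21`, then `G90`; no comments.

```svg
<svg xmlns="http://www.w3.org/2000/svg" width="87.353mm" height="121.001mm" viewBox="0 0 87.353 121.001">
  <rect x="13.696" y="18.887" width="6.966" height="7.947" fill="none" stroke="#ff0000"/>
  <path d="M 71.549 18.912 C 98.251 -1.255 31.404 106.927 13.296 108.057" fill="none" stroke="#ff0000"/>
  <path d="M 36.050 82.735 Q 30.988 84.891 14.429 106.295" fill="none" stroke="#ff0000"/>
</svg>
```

G21
G90
G0 X13.696 Y102.114
M4 S796
G1 X20.662 Y102.114 F945
G1 X20.662 Y94.167 F945
G1 X13.696 Y94.167 F945
G1 X13.696 Y102.114 F945
M5
G0 X71.549 Y102.089
M4 S796
G1 X77.483 Y100.671 F945
G1 X67.794 Y79.748 F945
G1 X49.314 Y50.619 F945
G1 X28.871 Y24.585 F945
G1 X13.296 Y12.944 F945
M5
G0 X36.050 Y38.266
M4 S796
G1 X33.565 Y36.634 F945
G1 X30.161 Y33.462 F945
G1 X25.837 Y28.750 F945
G1 X20.593 Y22.498 F945
G1 X14.429 Y14.706 F945
M5
G0 X0.000 Y0.000

1 u = 1 mm; y_m = 121.001 − y.

[1] `<rect>` rectangle, #ff0000→cut S796 F945: (13.696,102.114) → (20.662,102.114) → (20.662,94.167) → (13.696,94.167) → (13.696,102.114) (closed)

[2] `<path>` cubic bezier, #ff0000→cut S796 F945: (71.549,102.089) → (77.483,100.671) → (67.794,79.748) → (49.314,50.619) → (28.871,24.585) → (13.296,12.944)

[3] `<path>` quadratic bezier, #ff0000→cut S796 F945: (36.050,38.266) → (33.565,36.634) → (30.161,33.462) → (25.837,28.750) → (20.593,22.498) → (14.429,14.706)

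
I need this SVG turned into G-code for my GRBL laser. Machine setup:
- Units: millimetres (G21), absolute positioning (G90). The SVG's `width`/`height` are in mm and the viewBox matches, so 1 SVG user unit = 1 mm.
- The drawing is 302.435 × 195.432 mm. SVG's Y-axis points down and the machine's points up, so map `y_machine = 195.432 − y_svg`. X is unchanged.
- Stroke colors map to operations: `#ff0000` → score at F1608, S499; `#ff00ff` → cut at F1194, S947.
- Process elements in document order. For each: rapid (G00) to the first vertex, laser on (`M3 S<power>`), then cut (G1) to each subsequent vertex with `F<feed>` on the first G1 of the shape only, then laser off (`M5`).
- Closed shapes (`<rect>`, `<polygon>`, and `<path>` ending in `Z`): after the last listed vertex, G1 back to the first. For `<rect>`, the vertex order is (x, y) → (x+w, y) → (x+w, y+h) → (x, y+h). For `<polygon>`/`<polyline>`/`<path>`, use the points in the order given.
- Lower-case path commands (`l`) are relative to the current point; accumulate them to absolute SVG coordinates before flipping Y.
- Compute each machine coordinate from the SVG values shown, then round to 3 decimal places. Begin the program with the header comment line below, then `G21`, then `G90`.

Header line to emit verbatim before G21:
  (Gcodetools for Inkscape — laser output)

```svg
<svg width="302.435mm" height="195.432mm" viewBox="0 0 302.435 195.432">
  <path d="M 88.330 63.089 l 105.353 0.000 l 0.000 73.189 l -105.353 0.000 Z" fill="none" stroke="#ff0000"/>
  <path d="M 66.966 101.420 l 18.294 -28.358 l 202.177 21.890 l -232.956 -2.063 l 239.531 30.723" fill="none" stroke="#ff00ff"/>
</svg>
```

viewBox `0 0 302.435 195.432` with mm width/height → 1 unit = 1 mm. Flip: y_m = 195.432 − y_svg.

**Shape 1** — `<path>` rectangle, stroke `#ff0000` → score (S499, F1608). Machine vertices: (88.330,132.343) → (193.683,132.343) → (193.683,59.154) → (88.330,59.154) → (88.330,132.343). Closed: final G1 returns to the first vertex.

**Shape 2** — `<path>` open polyline, stroke `#ff00ff` → cut (S947, F1194). Machine vertices: (66.966,94.012) → (85.260,122.370) → (287.437,100.480) → (54.481,102.543) → (294.012,71.820). Open path.

(Gcodetools for Inkscape — laser output)
G21
G90
G00 X88.330 Y132.343
M3 S499
G1 X193.683 Y132.343 F1608
G1 X193.683 Y59.154
G1 X88.330 Y59.154
G1 X88.330 Y132.343
M5
G00 X66.966 Y94.012
M3 S947
G1 X85.260 Y122.370 F1194
G1 X287.437 Y100.480
G1 X54.481 Y102.543
G1 X294.012 Y71.820
M5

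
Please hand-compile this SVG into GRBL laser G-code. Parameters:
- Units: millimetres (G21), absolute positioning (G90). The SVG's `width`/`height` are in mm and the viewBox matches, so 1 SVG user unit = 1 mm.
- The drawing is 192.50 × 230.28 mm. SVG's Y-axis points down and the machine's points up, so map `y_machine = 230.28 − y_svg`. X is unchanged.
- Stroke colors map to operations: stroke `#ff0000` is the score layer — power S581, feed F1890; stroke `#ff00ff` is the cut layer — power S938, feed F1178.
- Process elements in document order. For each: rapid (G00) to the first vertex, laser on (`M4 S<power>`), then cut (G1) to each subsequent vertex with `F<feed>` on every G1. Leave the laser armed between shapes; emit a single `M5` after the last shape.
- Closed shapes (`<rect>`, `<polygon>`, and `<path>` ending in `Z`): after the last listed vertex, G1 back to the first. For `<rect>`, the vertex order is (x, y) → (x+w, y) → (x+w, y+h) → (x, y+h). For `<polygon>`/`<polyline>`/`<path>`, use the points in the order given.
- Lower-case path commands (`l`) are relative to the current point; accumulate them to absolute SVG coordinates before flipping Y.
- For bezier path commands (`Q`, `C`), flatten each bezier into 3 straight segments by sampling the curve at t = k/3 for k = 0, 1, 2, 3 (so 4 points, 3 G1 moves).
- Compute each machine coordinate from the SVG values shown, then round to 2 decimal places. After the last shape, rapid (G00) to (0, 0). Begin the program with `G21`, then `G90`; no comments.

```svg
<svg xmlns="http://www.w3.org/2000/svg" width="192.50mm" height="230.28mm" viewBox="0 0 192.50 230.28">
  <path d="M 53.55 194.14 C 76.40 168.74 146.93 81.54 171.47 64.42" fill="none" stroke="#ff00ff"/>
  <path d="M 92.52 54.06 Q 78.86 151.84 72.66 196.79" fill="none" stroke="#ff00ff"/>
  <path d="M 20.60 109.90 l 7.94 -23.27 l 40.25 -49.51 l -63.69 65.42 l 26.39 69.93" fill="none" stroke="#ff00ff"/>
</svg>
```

Since the viewBox matches the mm dimensions, user units are millimetres directly. The only transform is the Y-flip y_m = 230.28 − y_svg.

Shape 1 is a cubic bezier drawn with `<path>`. Its stroke #ff00ff means cut at S938, F1178. After flipping Y the toolpath is (53.55,36.14) → (88.82,77.26) → (135.07,130.26) → (171.47,165.86).

Shape 2 is a quadratic bezier drawn with `<path>`. Its stroke #ff00ff means cut at S938, F1178. After flipping Y the toolpath is (92.52,176.22) → (84.24,116.90) → (77.62,69.33) → (72.66,33.49).

Shape 3 is a open polyline drawn with `<path>`. Its stroke #ff00ff means cut at S938, F1178. After flipping Y the toolpath is (20.60,120.38) → (28.54,143.65) → (68.79,193.16) → (5.10,127.74) → (31.49,57.81).

G21
G90
G00 X53.55 Y36.14
M4 S938
G1 X88.82 Y77.26 F1178
G1 X135.07 Y130.26 F1178
G1 X171.47 Y165.86 F1178
G00 X92.52 Y176.22
M4 S938
G1 X84.24 Y116.90 F1178
G1 X77.62 Y69.33 F1178
G1 X72.66 Y33.49 F1178
G00 X20.60 Y120.38
M4 S938
G1 X28.54 Y143.65 F1178
G1 X68.79 Y193.16 F1178
G1 X5.10 Y127.74 F1178
G1 X31.49 Y57.81 F1178
M5
G00 X0.00 Y0.00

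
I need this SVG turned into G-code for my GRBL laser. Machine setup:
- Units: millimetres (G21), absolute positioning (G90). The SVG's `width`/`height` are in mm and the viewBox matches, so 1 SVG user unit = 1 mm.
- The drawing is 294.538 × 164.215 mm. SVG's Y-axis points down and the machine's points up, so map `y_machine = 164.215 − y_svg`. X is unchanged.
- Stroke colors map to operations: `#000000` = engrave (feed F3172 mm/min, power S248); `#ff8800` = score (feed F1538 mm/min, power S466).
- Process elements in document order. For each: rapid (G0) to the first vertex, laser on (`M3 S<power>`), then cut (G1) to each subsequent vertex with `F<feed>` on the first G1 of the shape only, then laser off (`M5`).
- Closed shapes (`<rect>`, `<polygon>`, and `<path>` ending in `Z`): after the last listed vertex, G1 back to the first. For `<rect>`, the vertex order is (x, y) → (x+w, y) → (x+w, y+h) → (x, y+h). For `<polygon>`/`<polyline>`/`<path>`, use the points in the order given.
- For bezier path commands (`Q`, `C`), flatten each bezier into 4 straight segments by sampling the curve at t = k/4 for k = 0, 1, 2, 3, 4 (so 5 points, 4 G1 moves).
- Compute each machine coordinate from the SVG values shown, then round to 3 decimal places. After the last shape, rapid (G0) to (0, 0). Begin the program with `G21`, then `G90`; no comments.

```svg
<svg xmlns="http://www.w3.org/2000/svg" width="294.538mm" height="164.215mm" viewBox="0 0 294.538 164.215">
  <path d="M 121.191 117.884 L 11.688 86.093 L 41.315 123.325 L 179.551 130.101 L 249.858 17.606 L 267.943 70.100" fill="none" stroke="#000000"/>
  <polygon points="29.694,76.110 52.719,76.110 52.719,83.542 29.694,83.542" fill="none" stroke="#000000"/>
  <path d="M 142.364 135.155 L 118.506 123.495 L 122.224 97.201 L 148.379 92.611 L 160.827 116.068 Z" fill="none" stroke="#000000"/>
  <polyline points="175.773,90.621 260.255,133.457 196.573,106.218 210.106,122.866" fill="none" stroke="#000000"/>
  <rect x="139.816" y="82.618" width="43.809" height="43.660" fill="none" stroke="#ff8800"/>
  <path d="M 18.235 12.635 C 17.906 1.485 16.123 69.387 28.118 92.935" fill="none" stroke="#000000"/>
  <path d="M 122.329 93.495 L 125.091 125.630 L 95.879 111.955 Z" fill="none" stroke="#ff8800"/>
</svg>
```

G21
G90
G0 X121.191 Y46.331
M3 S248
G1 X11.688 Y78.122 F3172
G1 X41.315 Y40.890
G1 X179.551 Y34.114
G1 X249.858 Y146.609
G1 X267.943 Y94.115
M5
G0 X29.694 Y88.105
M3 S248
G1 X52.719 Y88.105 F3172
G1 X52.719 Y80.673
G1 X29.694 Y80.673
G1 X29.694 Y88.105
M5
G0 X142.364 Y29.060
M3 S248
G1 X118.506 Y40.720 F3172
G1 X122.224 Y67.014
G1 X148.379 Y71.604
G1 X160.827 Y48.147
G1 X142.364 Y29.060
M5
G0 X175.773 Y73.594
M3 S248
G1 X260.255 Y30.758 F3172
G1 X196.573 Y57.997
G1 X210.106 Y41.349
M5
G0 X139.816 Y81.597
M3 S466
G1 X183.625 Y81.597 F1538
G1 X183.625 Y37.937
G1 X139.816 Y37.937
G1 X139.816 Y81.597
M5
G0 X18.235 Y151.580
M3 S248
G1 X17.954 Y147.048 F3172
G1 X18.555 Y124.442
G1 X21.467 Y95.329
G1 X28.118 Y71.280
M5
G0 X122.329 Y70.720
M3 S466
G1 X125.091 Y38.585 F1538
G1 X95.879 Y52.260
G1 X122.329 Y70.720
M5
G0 X0.000 Y0.000

1 u = 1 mm; y_m = 164.215 − y.

[1] `<path>` open polyline, #000000→engrave S248 F3172: (121.191,46.331) → (11.688,78.122) → (41.315,40.890) → (179.551,34.114) → (249.858,146.609) → (267.943,94.115)

[2] `<polygon>` rectangle, #000000→engrave S248 F3172: (29.694,88.105) → (52.719,88.105) → (52.719,80.673) → (29.694,80.673) → (29.694,88.105) (closed)

[3] `<path>` regular polygon, #000000→engrave S248 F3172: (142.364,29.060) → (118.506,40.720) → (122.224,67.014) → (148.379,71.604) → (160.827,48.147) → (142.364,29.060) (closed)

[4] `<polyline>` open polyline, #000000→engrave S248 F3172: (175.773,73.594) → (260.255,30.758) → (196.573,57.997) → (210.106,41.349)

[5] `<rect>` rectangle, #ff8800→score S466 F1538: (139.816,81.597) → (183.625,81.597) → (183.625,37.937) → (139.816,37.937) → (139.816,81.597) (closed)

[6] `<path>` cubic bezier, #000000→engrave S248 F3172: (18.235,151.580) → (17.954,147.048) → (18.555,124.442) → (21.467,95.329) → (28.118,71.280)

[7] `<path>` regular polygon, #ff8800→score S466 F1538: (122.329,70.720) → (125.091,38.585) → (95.879,52.260) → (122.329,70.720) (closed)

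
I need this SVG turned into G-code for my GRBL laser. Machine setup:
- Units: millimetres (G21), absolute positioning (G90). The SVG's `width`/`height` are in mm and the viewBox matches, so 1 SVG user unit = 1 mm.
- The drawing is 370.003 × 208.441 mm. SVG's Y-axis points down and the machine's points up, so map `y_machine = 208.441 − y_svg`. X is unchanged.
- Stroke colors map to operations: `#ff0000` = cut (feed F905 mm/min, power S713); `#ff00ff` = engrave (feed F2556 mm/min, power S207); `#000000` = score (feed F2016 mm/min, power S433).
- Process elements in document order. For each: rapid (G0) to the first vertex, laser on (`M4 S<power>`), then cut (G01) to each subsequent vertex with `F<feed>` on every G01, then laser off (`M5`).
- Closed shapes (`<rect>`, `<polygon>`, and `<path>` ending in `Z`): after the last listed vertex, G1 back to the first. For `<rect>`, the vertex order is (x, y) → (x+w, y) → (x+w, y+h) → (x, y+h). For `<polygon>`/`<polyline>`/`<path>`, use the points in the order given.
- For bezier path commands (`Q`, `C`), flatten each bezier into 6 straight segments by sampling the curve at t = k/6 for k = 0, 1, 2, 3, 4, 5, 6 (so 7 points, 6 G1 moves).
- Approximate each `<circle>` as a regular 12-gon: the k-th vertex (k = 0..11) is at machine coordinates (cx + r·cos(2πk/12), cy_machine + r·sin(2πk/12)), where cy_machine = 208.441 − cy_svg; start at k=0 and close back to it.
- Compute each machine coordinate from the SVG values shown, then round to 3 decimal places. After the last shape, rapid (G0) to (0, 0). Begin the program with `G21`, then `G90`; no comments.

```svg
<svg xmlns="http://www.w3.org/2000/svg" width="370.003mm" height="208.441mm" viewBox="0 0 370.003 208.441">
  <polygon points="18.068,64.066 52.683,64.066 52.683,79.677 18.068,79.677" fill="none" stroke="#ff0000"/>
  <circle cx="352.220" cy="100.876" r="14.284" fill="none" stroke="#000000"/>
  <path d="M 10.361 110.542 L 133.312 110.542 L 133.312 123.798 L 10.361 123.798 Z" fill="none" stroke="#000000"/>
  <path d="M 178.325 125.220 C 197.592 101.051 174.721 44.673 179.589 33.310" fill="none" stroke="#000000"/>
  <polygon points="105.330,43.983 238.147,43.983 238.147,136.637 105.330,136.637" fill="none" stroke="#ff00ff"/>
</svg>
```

G21
G90
G0 X18.068 Y144.375
M4 S713
G01 X52.683 Y144.375 F905
G01 X52.683 Y128.764 F905
G01 X18.068 Y128.764 F905
G01 X18.068 Y144.375 F905
M5
G0 X366.504 Y107.565
M4 S433
G01 X364.590 Y114.707 F2016
G01 X359.362 Y119.935 F2016
G01 X352.220 Y121.849 F2016
G01 X345.078 Y119.935 F2016
G01 X339.850 Y114.707 F2016
G01 X337.936 Y107.565 F2016
G01 X339.850 Y100.423 F2016
G01 X345.078 Y95.195 F2016
G01 X352.220 Y93.281 F2016
G01 X359.362 Y95.195 F2016
G01 X364.590 Y100.423 F2016
G01 X366.504 Y107.565 F2016
M5
G0 X10.361 Y97.899
M4 S433
G01 X133.312 Y97.899 F2016
G01 X133.312 Y84.643 F2016
G01 X10.361 Y84.643 F2016
G01 X10.361 Y97.899 F2016
M5
G0 X178.325 Y83.221
M4 S433
G01 X184.771 Y97.632 F2016
G01 X186.134 Y115.266 F2016
G01 X184.357 Y133.978 F2016
G01 X181.379 Y151.623 F2016
G01 X179.143 Y166.056 F2016
G01 X179.589 Y175.131 F2016
M5
G0 X105.330 Y164.458
M4 S207
G01 X238.147 Y164.458 F2556
G01 X238.147 Y71.804 F2556
G01 X105.330 Y71.804 F2556
G01 X105.330 Y164.458 F2556
M5
G0 X0.000 Y0.000

Since the viewBox matches the mm dimensions, user units are millimetres directly. The only transform is the Y-flip y_m = 208.441 − y_svg.

Shape 1 is a rectangle drawn with `<polygon>`. Its stroke #ff0000 means cut at S713, F905. After flipping Y the toolpath is (18.068,144.375) → (52.683,144.375) → (52.683,128.764) → (18.068,128.764) → (18.068,144.375), returning to the start.

Shape 2 is a circle drawn with `<circle>`. Its stroke #000000 means score at S433, F2016. After flipping Y the toolpath is (366.504,107.565) → (364.590,114.707) → (359.362,119.935) → (352.220,121.849) → (345.078,119.935) → (339.850,114.707) → (337.936,107.565) → (339.850,100.423) → (345.078,95.195) → (352.220,93.281) → (359.362,95.195) → (364.590,100.423) → (366.504,107.565), returning to the start.

Shape 3 is a rectangle drawn with `<path>`. Its stroke #000000 means score at S433, F2016. After flipping Y the toolpath is (10.361,97.899) → (133.312,97.899) → (133.312,84.643) → (10.361,84.643) → (10.361,97.899), returning to the start.

Shape 4 is a cubic bezier drawn with `<path>`. Its stroke #000000 means score at S433, F2016. After flipping Y the toolpath is (178.325,83.221) → (184.771,97.632) → (186.134,115.266) → (184.357,133.978) → (181.379,151.623) → (179.143,166.056) → (179.589,175.131).

Shape 5 is a rectangle drawn with `<polygon>`. Its stroke #ff00ff means engrave at S207, F2556. After flipping Y the toolpath is (105.330,164.458) → (238.147,164.458) → (238.147,71.804) → (105.330,71.804) → (105.330,164.458), returning to the start.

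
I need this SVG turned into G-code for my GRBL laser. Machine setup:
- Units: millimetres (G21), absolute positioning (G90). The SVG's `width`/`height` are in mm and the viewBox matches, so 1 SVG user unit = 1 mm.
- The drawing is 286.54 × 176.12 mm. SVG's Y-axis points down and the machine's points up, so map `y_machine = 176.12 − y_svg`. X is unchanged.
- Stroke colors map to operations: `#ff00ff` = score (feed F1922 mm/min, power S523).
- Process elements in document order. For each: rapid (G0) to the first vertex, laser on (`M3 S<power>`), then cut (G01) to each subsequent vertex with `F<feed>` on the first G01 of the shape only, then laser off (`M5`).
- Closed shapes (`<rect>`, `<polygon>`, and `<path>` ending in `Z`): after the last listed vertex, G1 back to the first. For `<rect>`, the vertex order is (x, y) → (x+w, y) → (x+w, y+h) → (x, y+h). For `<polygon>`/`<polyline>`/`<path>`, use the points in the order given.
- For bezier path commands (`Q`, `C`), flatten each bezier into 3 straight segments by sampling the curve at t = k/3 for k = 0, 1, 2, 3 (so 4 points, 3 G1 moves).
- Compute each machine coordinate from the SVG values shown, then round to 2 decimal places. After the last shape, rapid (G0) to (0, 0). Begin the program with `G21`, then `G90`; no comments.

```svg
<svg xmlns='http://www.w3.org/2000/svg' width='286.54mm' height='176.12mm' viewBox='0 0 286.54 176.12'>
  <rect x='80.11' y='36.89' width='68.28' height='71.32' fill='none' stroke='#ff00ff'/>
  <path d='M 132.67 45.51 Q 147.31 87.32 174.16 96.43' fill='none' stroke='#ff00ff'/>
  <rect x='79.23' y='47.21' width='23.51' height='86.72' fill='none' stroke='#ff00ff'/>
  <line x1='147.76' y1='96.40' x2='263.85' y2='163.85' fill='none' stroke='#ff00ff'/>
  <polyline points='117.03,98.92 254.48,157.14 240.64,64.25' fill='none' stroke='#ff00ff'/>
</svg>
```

Since the viewBox matches the mm dimensions, user units are millimetres directly. The only transform is the Y-flip y_m = 176.12 − y_svg.

Shape 1 is a rectangle drawn with `<rect>`. Its stroke #ff00ff means score at S523, F1922. After flipping Y the toolpath is (80.11,139.23) → (148.39,139.23) → (148.39,67.91) → (80.11,67.91) → (80.11,139.23), returning to the start.

Shape 2 is a quadratic bezier drawn with `<path>`. Its stroke #ff00ff means score at S523, F1922. After flipping Y the toolpath is (132.67,130.61) → (143.79,106.37) → (157.62,89.40) → (174.16,79.69).

Shape 3 is a rectangle drawn with `<rect>`. Its stroke #ff00ff means score at S523, F1922. After flipping Y the toolpath is (79.23,128.91) → (102.74,128.91) → (102.74,42.19) → (79.23,42.19) → (79.23,128.91), returning to the start.

Shape 4 is a line segment drawn with `<line>`. Its stroke #ff00ff means score at S523, F1922. After flipping Y the toolpath is (147.76,79.72) → (263.85,12.27).

Shape 5 is a open polyline drawn with `<polyline>`. Its stroke #ff00ff means score at S523, F1922. After flipping Y the toolpath is (117.03,77.20) → (254.48,18.98) → (240.64,111.87).

G21
G90
G0 X80.11 Y139.23
M3 S523
G01 X148.39 Y139.23 F1922
G01 X148.39 Y67.91
G01 X80.11 Y67.91
G01 X80.11 Y139.23
M5
G0 X132.67 Y130.61
M3 S523
G01 X143.79 Y106.37 F1922
G01 X157.62 Y89.40
G01 X174.16 Y79.69
M5
G0 X79.23 Y128.91
M3 S523
G01 X102.74 Y128.91 F1922
G01 X102.74 Y42.19
G01 X79.23 Y42.19
G01 X79.23 Y128.91
M5
G0 X147.76 Y79.72
M3 S523
G01 X263.85 Y12.27 F1922
M5
G0 X117.03 Y77.20
M3 S523
G01 X254.48 Y18.98 F1922
G01 X240.64 Y111.87
M5
G0 X0.00 Y0.00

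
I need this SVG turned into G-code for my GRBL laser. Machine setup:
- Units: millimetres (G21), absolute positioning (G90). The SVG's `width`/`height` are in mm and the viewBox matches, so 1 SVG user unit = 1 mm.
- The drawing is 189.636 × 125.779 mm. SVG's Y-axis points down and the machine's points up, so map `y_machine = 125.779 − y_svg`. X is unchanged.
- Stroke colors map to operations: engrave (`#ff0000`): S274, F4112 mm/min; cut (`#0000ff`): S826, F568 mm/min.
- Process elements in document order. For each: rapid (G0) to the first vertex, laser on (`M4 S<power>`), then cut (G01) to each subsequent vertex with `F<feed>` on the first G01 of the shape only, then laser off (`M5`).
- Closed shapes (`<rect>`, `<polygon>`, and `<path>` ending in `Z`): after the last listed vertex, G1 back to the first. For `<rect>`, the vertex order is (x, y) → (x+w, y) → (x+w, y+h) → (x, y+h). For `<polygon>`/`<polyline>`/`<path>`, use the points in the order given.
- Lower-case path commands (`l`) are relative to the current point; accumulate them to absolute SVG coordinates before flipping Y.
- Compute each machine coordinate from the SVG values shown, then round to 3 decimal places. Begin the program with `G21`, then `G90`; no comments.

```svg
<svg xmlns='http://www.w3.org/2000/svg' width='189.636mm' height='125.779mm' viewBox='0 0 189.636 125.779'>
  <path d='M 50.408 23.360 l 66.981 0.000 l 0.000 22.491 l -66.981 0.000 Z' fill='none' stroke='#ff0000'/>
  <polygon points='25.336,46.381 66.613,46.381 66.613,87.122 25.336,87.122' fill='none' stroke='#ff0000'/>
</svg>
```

G21
G90
G0 X50.408 Y102.419
M4 S274
G01 X117.389 Y102.419 F4112
G01 X117.389 Y79.928
G01 X50.408 Y79.928
G01 X50.408 Y102.419
M5
G0 X25.336 Y79.398
M4 S274
G01 X66.613 Y79.398 F4112
G01 X66.613 Y38.657
G01 X25.336 Y38.657
G01 X25.336 Y79.398
M5

Since the viewBox matches the mm dimensions, user units are millimetres directly. The only transform is the Y-flip y_m = 125.779 − y_svg.

Shape 1 is a rectangle drawn with `<path>`. Its stroke #ff0000 means engrave at S274, F4112. After flipping Y the toolpath is (50.408,102.419) → (117.389,102.419) → (117.389,79.928) → (50.408,79.928) → (50.408,102.419), returning to the start.

Shape 2 is a rectangle drawn with `<polygon>`. Its stroke #ff0000 means engrave at S274, F4112. After flipping Y the toolpath is (25.336,79.398) → (66.613,79.398) → (66.613,38.657) → (25.336,38.657) → (25.336,79.398), returning to the start.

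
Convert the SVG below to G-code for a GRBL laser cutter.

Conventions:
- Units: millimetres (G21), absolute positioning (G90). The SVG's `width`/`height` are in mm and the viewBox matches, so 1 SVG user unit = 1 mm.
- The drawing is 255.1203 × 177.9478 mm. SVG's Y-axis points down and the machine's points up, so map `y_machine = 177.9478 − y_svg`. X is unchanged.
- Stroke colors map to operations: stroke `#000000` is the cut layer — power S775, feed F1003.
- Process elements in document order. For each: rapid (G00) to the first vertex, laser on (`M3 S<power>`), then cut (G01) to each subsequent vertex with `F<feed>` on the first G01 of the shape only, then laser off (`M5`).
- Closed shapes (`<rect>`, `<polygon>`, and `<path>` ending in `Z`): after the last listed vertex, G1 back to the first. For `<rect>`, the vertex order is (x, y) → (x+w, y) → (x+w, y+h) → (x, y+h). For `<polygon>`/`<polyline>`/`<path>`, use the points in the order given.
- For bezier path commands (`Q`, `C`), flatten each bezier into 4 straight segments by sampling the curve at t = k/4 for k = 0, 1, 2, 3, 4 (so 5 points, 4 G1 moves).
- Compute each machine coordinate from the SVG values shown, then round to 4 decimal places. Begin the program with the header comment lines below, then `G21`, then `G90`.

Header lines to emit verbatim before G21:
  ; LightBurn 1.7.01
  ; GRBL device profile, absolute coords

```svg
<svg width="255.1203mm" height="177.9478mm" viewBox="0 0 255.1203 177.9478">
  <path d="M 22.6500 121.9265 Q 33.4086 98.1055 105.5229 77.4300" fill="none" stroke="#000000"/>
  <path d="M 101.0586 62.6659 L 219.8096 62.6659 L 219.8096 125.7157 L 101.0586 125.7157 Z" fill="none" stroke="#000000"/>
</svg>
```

1 u = 1 mm; y_m = 177.9478 − y.

[1] `<path>` quadratic bezier, #000000→cut S775 F1003: (22.6500,56.0213) → (31.8640,67.7352) → (48.7475,79.0559) → (73.3005,89.9835) → (105.5229,100.5178)

[2] `<path>` rectangle, #000000→cut S775 F1003: (101.0586,115.2819) → (219.8096,115.2819) → (219.8096,52.2321) → (101.0586,52.2321) → (101.0586,115.2819) (closed)

; LightBurn 1.7.01
; GRBL device profile, absolute coords
G21
G90
G00 X22.6500 Y56.0213
M3 S775
G01 X31.8640 Y67.7352 F1003
G01 X48.7475 Y79.0559
G01 X73.3005 Y89.9835
G01 X105.5229 Y100.5178
M5
G00 X101.0586 Y115.2819
M3 S775
G01 X219.8096 Y115.2819 F1003
G01 X219.8096 Y52.2321
G01 X101.0586 Y52.2321
G01 X101.0586 Y115.2819
M5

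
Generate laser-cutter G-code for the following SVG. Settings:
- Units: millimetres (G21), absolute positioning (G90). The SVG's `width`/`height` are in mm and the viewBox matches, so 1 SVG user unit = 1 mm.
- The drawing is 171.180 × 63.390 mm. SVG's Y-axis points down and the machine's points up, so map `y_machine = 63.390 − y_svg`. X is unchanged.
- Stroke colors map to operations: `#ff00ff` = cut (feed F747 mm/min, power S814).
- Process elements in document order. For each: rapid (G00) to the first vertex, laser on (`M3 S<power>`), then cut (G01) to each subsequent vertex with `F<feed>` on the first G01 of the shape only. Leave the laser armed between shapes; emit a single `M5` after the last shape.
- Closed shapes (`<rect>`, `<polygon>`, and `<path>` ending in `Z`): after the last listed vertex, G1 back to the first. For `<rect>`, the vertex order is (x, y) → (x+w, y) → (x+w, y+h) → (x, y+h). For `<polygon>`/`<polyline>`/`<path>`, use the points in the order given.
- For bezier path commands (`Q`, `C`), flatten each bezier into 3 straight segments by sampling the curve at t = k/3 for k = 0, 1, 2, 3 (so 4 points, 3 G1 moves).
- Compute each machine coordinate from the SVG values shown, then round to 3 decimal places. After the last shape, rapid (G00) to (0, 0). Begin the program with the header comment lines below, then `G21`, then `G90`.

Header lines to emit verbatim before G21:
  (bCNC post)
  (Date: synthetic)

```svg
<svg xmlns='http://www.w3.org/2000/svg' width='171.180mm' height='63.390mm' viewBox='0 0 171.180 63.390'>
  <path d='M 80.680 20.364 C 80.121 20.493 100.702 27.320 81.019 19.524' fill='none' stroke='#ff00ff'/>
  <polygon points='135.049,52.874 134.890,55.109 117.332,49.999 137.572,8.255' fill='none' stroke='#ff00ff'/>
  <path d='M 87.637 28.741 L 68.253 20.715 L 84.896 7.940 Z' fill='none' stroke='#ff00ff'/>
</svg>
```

viewBox `0 0 171.180 63.390` with mm width/height → 1 unit = 1 mm. Flip: y_m = 63.390 − y_svg.

**Shape 1** — `<path>` cubic bezier, stroke `#ff00ff` → cut (S814, F747). Control points (SVG): P0=(80.680,20.364), P1=(80.121,20.493), P2=(100.702,27.320), P3=(81.019,19.524); sampled at t=k/3. Machine vertices: (80.680,43.026) → (84.893,41.454) → (89.555,40.155) → (81.019,43.866). Open path.

**Shape 2** — `<polygon>` closed polygon, stroke `#ff00ff` → cut (S814, F747). Machine vertices: (135.049,10.516) → (134.890,8.281) → (117.332,13.391) → (137.572,55.135) → (135.049,10.516). Closed: final G1 returns to the first vertex.

**Shape 3** — `<path>` regular polygon, stroke `#ff00ff` → cut (S814, F747). Machine vertices: (87.637,34.649) → (68.253,42.675) → (84.896,55.450) → (87.637,34.649). Closed: final G1 returns to the first vertex.

(bCNC post)
(Date: synthetic)
G21
G90
G00 X80.680 Y43.026
M3 S814
G01 X84.893 Y41.454 F747
G01 X89.555 Y40.155
G01 X81.019 Y43.866
G00 X135.049 Y10.516
M3 S814
G01 X134.890 Y8.281 F747
G01 X117.332 Y13.391
G01 X137.572 Y55.135
G01 X135.049 Y10.516
G00 X87.637 Y34.649
M3 S814
G01 X68.253 Y42.675 F747
G01 X84.896 Y55.450
G01 X87.637 Y34.649
M5
G00 X0.000 Y0.000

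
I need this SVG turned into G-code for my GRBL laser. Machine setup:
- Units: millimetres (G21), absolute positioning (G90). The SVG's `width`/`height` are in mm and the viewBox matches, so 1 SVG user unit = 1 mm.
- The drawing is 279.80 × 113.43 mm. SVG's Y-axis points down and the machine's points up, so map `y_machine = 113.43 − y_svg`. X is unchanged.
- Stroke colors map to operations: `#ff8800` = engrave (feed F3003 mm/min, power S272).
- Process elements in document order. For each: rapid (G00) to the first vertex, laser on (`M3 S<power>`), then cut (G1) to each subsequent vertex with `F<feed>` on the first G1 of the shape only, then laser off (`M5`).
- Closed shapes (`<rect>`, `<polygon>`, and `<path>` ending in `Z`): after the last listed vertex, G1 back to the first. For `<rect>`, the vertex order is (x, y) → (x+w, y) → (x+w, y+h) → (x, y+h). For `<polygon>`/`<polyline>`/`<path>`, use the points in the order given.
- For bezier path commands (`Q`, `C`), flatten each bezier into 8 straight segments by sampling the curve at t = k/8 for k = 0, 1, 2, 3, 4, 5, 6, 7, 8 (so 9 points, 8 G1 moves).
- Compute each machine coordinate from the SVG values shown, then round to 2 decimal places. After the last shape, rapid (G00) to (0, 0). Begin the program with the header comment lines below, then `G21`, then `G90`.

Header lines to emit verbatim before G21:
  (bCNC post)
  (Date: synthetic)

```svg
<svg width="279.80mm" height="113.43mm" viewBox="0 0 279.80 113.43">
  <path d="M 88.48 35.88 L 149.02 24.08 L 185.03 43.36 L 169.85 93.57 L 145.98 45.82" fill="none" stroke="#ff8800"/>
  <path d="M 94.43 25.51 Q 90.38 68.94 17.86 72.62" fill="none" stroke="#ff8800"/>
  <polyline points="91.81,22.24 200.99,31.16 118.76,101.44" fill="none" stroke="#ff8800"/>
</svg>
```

1 u = 1 mm; y_m = 113.43 − y.

[1] `<path>` open polyline, #ff8800→engrave S272 F3003: (88.48,77.55) → (149.02,89.35) → (185.03,70.07) → (169.85,19.86) → (145.98,67.61)

[2] `<path>` quadratic bezier, #ff8800→engrave S272 F3003: (94.43,87.92) → (92.35,77.68) → (88.13,68.69) → (81.76,60.94) → (73.26,54.43) → (62.62,49.16) → (49.84,45.13) → (34.92,42.35) → (17.86,40.81)

[3] `<polyline>` open polyline, #ff8800→engrave S272 F3003: (91.81,91.19) → (200.99,82.27) → (118.76,11.99)

(bCNC post)
(Date: synthetic)
G21
G90
G00 X88.48 Y77.55
M3 S272
G1 X149.02 Y89.35 F3003
G1 X185.03 Y70.07
G1 X169.85 Y19.86
G1 X145.98 Y67.61
M5
G00 X94.43 Y87.92
M3 S272
G1 X92.35 Y77.68 F3003
G1 X88.13 Y68.69
G1 X81.76 Y60.94
G1 X73.26 Y54.43
G1 X62.62 Y49.16
G1 X49.84 Y45.13
G1 X34.92 Y42.35
G1 X17.86 Y40.81
M5
G00 X91.81 Y91.19
M3 S272
G1 X200.99 Y82.27 F3003
G1 X118.76 Y11.99
M5
G00 X0.00 Y0.00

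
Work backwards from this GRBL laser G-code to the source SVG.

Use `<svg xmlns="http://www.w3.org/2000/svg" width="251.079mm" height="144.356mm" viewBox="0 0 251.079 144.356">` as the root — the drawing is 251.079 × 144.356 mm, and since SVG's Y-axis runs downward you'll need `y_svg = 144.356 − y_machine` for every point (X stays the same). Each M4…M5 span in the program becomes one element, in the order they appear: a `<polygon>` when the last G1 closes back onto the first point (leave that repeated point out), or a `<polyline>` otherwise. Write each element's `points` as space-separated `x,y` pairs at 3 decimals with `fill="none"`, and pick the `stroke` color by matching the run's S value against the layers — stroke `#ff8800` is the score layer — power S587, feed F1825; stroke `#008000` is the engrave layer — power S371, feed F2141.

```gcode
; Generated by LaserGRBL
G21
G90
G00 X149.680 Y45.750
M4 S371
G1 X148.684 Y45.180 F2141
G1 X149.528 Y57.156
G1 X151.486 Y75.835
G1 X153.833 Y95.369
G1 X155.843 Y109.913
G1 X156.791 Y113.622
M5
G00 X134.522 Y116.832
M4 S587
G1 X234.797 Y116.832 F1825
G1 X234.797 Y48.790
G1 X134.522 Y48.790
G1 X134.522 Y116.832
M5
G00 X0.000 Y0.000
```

<svg xmlns="http://www.w3.org/2000/svg" width="251.079mm" height="144.356mm" viewBox="0 0 251.079 144.356">
  <polyline points="149.680,98.606 148.684,99.176 149.528,87.200 151.486,68.521 153.833,48.987 155.843,34.443 156.791,30.734" fill="none" stroke="#008000"/>
  <polygon points="134.522,27.524 234.797,27.524 234.797,95.566 134.522,95.566" fill="none" stroke="#ff8800"/>
</svg>

y_svg = 144.356 − y_m.

[1] S371→`#008000` (engrave); open run; points: 149.680,98.606 148.684,99.176 149.528,87.200 151.486,68.521 153.833,48.987 155.843,34.443 156.791,30.734

[2] S587→`#ff8800` (score); closed run; points: 134.522,27.524 234.797,27.524 234.797,95.566 134.522,95.566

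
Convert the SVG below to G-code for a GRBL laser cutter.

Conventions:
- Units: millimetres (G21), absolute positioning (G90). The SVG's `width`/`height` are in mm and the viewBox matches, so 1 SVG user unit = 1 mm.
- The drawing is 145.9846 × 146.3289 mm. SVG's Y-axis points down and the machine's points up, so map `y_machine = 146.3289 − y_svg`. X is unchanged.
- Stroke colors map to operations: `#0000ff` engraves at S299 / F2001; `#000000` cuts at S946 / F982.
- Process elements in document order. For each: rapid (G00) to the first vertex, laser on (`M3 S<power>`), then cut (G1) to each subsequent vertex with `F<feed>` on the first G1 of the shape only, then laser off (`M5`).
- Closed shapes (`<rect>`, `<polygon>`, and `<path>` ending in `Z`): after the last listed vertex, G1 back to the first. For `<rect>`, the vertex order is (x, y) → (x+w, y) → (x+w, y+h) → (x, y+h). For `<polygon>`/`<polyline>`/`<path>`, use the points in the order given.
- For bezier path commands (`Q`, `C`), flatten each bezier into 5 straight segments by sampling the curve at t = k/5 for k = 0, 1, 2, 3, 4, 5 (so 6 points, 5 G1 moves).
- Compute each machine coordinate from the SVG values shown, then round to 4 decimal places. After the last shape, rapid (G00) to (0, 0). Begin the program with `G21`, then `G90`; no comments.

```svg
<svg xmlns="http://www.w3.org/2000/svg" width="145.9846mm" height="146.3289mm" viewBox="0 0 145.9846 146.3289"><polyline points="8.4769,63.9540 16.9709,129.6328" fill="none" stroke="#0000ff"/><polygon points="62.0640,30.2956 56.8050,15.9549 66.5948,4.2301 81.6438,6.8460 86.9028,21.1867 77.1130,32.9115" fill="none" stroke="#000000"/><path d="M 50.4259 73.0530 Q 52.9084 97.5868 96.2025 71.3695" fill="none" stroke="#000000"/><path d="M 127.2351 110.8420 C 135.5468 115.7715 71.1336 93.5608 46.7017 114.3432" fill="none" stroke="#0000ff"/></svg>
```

1 u = 1 mm; y_m = 146.3289 − y.

[1] `<polyline>` line segment, #0000ff→engrave S299 F2001: (8.4769,82.3749) → (16.9709,16.6961)

[2] `<polygon>` regular polygon, #000000→cut S946 F982: (62.0640,116.0333) → (56.8050,130.3740) → (66.5948,142.0988) → (81.6438,139.4829) → (86.9028,125.1422) → (77.1130,113.4174) → (62.0640,116.0333) (closed)

[3] `<path>` quadratic bezier, #000000→cut S946 F982: (50.4259,73.2759) → (53.0514,65.4924) → (58.9418,61.7690) → (68.0971,62.1057) → (80.5173,66.5025) → (96.2025,74.9594)

[4] `<path>` cubic bezier, #0000ff→engrave S299 F2001: (127.2351,35.4869) → (124.3968,35.2250) → (109.5144,38.1103) → (87.9978,40.7764) → (65.2569,39.8570) → (46.7017,31.9857)

G21
G90
G00 X8.4769 Y82.3749
M3 S299
G1 X16.9709 Y16.6961 F2001
M5
G00 X62.0640 Y116.0333
M3 S946
G1 X56.8050 Y130.3740 F982
G1 X66.5948 Y142.0988
G1 X81.6438 Y139.4829
G1 X86.9028 Y125.1422
G1 X77.1130 Y113.4174
G1 X62.0640 Y116.0333
M5
G00 X50.4259 Y73.2759
M3 S946
G1 X53.0514 Y65.4924 F982
G1 X58.9418 Y61.7690
G1 X68.0971 Y62.1057
G1 X80.5173 Y66.5025
G1 X96.2025 Y74.9594
M5
G00 X127.2351 Y35.4869
M3 S299
G1 X124.3968 Y35.2250 F2001
G1 X109.5144 Y38.1103
G1 X87.9978 Y40.7764
G1 X65.2569 Y39.8570
G1 X46.7017 Y31.9857
M5
G00 X0.0000 Y0.0000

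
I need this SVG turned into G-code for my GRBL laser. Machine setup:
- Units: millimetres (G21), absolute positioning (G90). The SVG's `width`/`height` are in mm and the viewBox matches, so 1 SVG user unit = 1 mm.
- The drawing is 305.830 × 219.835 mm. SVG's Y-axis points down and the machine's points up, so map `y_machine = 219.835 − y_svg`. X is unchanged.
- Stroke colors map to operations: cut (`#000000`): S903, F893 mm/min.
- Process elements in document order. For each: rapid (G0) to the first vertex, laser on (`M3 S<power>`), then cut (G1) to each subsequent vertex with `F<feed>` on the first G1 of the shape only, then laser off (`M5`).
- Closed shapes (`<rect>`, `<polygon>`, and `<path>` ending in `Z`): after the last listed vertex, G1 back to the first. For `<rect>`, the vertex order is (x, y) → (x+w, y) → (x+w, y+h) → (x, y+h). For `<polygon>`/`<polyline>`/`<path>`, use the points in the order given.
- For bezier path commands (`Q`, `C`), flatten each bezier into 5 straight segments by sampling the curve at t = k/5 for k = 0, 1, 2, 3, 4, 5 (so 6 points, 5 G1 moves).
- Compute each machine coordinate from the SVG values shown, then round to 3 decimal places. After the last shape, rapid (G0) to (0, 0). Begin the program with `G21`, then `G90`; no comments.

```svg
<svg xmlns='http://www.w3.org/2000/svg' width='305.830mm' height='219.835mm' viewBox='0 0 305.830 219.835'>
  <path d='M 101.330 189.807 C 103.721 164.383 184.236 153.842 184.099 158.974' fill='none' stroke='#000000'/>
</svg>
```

G21
G90
G0 X101.330 Y30.028
M3 S903
G1 X110.869 Y43.490 F893
G1 X131.537 Y53.342
G1 X155.712 Y59.547
G1 X175.773 Y62.066
G1 X184.099 Y60.861
M5
G0 X0.000 Y0.000

1 u = 1 mm; y_m = 219.835 − y.

[1] `<path>` cubic bezier, #000000→cut S903 F893: (101.330,30.028) → (110.869,43.490) → (131.537,53.342) → (155.712,59.547) → (175.773,62.066) → (184.099,60.861)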